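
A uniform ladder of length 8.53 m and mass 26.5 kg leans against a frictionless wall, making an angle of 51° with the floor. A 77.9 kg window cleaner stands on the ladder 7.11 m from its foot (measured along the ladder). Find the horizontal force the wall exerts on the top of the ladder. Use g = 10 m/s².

N_wall ≈ 633 N

Taking torques about the foot of the ladder:
Ladder weight 26.5×10 = 265 N acts at 4.265 m along the ladder; its horizontal arm is 4.265·cos51° = 2.684 m → τ = 711.3 N·m clockwise.
Window cleaner: 77.9×10 = 779 N at 7.11 m → arm 4.474 m → τ = 3485 N·m clockwise.
Wall normal N acts horizontally at the top; its moment arm is the height L sinθ = 8.53·sin51° = 6.629 m, counterclockwise.
For rotational equilibrium, N × 6.629 = 4196, so N = 633 N.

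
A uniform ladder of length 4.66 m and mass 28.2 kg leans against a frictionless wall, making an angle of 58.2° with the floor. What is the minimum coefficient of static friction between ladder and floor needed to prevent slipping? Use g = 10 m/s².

μ_min ≈ 0.31

Sum moments about the foot of the ladder (the floor normal and friction both act there and drop out).
Ladder weight 28.2×10 = 282 N acts at 2.33 m along the ladder; its horizontal arm is 2.33·cos58.2° = 1.228 m → τ = 346.3 N·m clockwise.
Wall normal N acts horizontally at the top; its moment arm is the height L sinθ = 4.66·sin58.2° = 3.96 m, counterclockwise.
For rotational equilibrium, N × 3.96 = 346.3, so N = 87.45 N.
ΣFx = 0 ⇒ f = N_wall = 87.45 N. ΣFy = 0 ⇒ N_floor = 282 N.
μ_min = f / N_floor = 87.45 / 282 = 0.31.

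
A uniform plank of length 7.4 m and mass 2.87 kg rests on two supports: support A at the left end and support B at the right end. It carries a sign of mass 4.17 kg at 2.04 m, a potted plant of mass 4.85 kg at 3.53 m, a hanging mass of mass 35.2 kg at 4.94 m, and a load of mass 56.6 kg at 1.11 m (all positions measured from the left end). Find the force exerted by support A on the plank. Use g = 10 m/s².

R_A ≈ 668 N

Choose support B as the axis so its reaction then has zero moment arm.
Beam weight: 2.87 × 10 = 28.7 N down at 3.7 m → arm 3.7 m, τ = 28.7 × 3.7 = 106.2 N·m counterclockwise.
Sign: 4.17 × 10 = 41.7 N down at 2.04 m → arm 5.36 m, τ = 41.7 × 5.36 = 223.5 N·m counterclockwise.
Potted plant: 4.85 × 10 = 48.5 N down at 3.53 m → arm 3.87 m, τ = 48.5 × 3.87 = 187.7 N·m counterclockwise.
Hanging mass: 35.2 × 10 = 352 N down at 4.94 m → arm 2.46 m, τ = 352 × 2.46 = 865.9 N·m counterclockwise.
Load: 56.6 × 10 = 566 N down at 1.11 m → arm 6.29 m, τ = 566 × 6.29 = 3560 N·m counterclockwise.
Net load moment about support B = 4943 N·m counterclockwise.
Reaction R at support A is upward at 0 m, arm 7.4 m → moment R × 7.4 clockwise.
For rotational equilibrium, R × 7.4 = 4943, so R = 668 N.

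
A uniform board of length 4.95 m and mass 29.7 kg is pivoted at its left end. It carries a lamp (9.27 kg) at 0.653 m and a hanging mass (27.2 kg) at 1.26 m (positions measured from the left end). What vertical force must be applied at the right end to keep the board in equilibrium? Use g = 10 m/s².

Choose the left end as the axis so the unknown pivot reaction has zero arm there.
Beam weight: 29.7 × 10 = 297 N down at 2.475 m → arm 2.475 m, τ = 297 × 2.475 = 735.1 N·m clockwise.
Lamp: 9.27 × 10 = 92.7 N down at 0.653 m → arm 0.653 m, τ = 92.7 × 0.653 = 60.53 N·m clockwise.
Hanging mass: 27.2 × 10 = 272 N down at 1.26 m → arm 1.26 m, τ = 272 × 1.26 = 342.7 N·m clockwise.
Net moment of the loads = 1138 N·m clockwise.
The upward force F acts at the right end, arm 4.95 m, giving F × 4.95 counterclockwise.
For rotational equilibrium, F × 4.95 = 1138, so F = 1138 / 4.95 = 230 N.

F ≈ 230 N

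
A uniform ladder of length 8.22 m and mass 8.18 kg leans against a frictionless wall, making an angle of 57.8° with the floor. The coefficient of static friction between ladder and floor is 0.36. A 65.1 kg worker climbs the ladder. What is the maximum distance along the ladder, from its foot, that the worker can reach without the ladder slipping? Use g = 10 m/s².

d ≈ 4.77 m

About the foot of the ladder:
Ladder weight 8.18×10 = 81.8 N acts at 4.11 m along the ladder; its horizontal arm is 4.11·cos57.8° = 2.19 m → τ = 179.1 N·m clockwise.
Worker weight 65.1×10 = 651 N at distance d → arm d·cos57.8° → τ = 651·d·0.5329 clockwise.
Wall normal N at the top has arm L sinθ = 6.956 m counterclockwise, so Στ = 0 gives N·6.956 = 179.1 + 346.9·d.
ΣFy = 0 ⇒ N_floor = 732.8 N, so the maximum friction is μ_s·N_floor = 0.36×732.8 = 263.8 N. ΣFx = 0 ⇒ N_wall = f, so at the slipping point N = 263.8 N.
Substituting: 263.8×6.956 = 179.1 + 346.9·d ⇒ d = (1835 − 179.1) / 346.9 = 4.77 m.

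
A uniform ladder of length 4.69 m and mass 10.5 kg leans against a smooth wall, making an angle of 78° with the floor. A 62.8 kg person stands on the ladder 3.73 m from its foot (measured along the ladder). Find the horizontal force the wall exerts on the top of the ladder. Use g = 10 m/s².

Taking torques about the foot of the ladder:
Ladder weight 10.5×10 = 105 N acts at 2.345 m along the ladder; its horizontal arm is 2.345·cos78° = 0.4876 m → τ = 51.2 N·m clockwise.
Person: 62.8×10 = 628 N at 3.73 m → arm 0.7755 m → τ = 487 N·m clockwise.
Wall normal N acts horizontally at the top; its moment arm is the height L sinθ = 4.69·sin78° = 4.588 m, counterclockwise.
Setting net torque to zero: N × 4.588 = 538.2 → N = 117 N.

N_wall ≈ 117 N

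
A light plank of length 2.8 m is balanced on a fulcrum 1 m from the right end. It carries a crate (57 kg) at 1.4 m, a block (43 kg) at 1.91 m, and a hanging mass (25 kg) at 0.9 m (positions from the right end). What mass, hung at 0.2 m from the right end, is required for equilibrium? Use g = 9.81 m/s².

About the fulcrum (at 1 m from the right end):
Crate: 57 × 9.81 = 559.2 N down at 1.4 m → arm 0.4 m, τ = 559.2 × 0.4 = 223.7 N·m counterclockwise.
Block: 43 × 9.81 = 421.8 N down at 1.91 m → arm 0.91 m, τ = 421.8 × 0.91 = 383.8 N·m counterclockwise.
Hanging mass: 25 × 9.81 = 245.2 N down at 0.9 m → arm 0.1 m, τ = 245.2 × 0.1 = 24.52 N·m clockwise.
Net moment of known loads = 583 N·m counterclockwise.
An unknown mass m at 0.2 m has arm 0.8 m; its moment is m·g·0.8 clockwise.
Setting net torque to zero: m × 9.81 × 0.8 = 583 → m = 583 / (9.81 × 0.8) = 74.3 kg.

m ≈ 74.3 kg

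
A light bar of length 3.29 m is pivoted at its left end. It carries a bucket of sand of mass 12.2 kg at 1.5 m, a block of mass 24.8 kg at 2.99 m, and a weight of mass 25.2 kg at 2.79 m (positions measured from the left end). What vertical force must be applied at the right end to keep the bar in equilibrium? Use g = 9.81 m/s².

About the left end:
Bucket of sand: 12.2 × 9.81 = 119.7 N down at 1.5 m → arm 1.5 m, τ = 119.7 × 1.5 = 179.6 N·m clockwise.
Block: 24.8 × 9.81 = 243.3 N down at 2.99 m → arm 2.99 m, τ = 243.3 × 2.99 = 727.5 N·m clockwise.
Weight: 25.2 × 9.81 = 247.2 N down at 2.79 m → arm 2.79 m, τ = 247.2 × 2.79 = 689.7 N·m clockwise.
Net moment of the loads = 1597 N·m clockwise.
The upward force F acts at the right end, arm 3.29 m, giving F × 3.29 counterclockwise.
Setting net torque to zero: F × 3.29 = 1597 → F = 1597 / 3.29 = 485 N.

F ≈ 485 N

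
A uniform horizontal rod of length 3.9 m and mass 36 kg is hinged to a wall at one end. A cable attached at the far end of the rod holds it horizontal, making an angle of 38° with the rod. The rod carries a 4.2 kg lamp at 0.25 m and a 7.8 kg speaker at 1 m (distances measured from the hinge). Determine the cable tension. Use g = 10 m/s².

T ≈ 329 N

Taking torques about the hinge:
Beam weight: 36 × 10 = 360 N down at 1.95 m → arm 1.95 m, τ = 360 × 1.95 = 702 N·m clockwise.
Lamp: 4.2 × 10 = 42 N down at 0.25 m → arm 0.25 m, τ = 42 × 0.25 = 10.5 N·m clockwise.
Speaker: 7.8 × 10 = 78 N down at 1 m → arm 1 m, τ = 78 × 1 = 78 N·m clockwise.
Total clockwise load moment = 790.5 N·m.
The cable tension T acts at 3.9 m; only its component perpendicular to the rod, T sinθ, produces torque. sin 38° = 0.6157.
For rotational equilibrium, T × 3.9 × 0.6157 = 790.5, so T = 790.5 / 2.401 = 329 N.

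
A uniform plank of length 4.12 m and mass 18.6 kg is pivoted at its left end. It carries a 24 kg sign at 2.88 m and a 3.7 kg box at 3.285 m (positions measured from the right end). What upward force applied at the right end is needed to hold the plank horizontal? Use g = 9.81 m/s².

F ≈ 169 N

Choose the left end as the axis so the unknown pivot reaction has zero arm there.
Beam weight: 18.6 × 9.81 = 182.5 N down at 2.06 m → arm 2.06 m, τ = 182.5 × 2.06 = 375.9 N·m clockwise.
Sign: 24 × 9.81 = 235.4 N down at 2.88 m → arm 1.24 m, τ = 235.4 × 1.24 = 291.9 N·m clockwise.
Box: 3.7 × 9.81 = 36.3 N down at 3.285 m → arm 0.835 m, τ = 36.3 × 0.835 = 30.31 N·m clockwise.
Net moment of the loads = 698.1 N·m clockwise.
The upward force F acts at the right end, arm 4.12 m, giving F × 4.12 counterclockwise.
Στ = 0 ⇒ F × 4.12 = 698.1 ⇒ F = 698.1 / 4.12 = 169 N.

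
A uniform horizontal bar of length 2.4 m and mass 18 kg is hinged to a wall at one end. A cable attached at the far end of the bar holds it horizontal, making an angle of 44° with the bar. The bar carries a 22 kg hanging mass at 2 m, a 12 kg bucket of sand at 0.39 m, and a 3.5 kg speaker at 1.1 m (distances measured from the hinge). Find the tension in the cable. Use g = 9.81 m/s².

Taking torques about the hinge:
Beam weight: 18 × 9.81 = 176.6 N down at 1.2 m → arm 1.2 m, τ = 176.6 × 1.2 = 211.9 N·m clockwise.
Hanging mass: 22 × 9.81 = 215.8 N down at 2 m → arm 2 m, τ = 215.8 × 2 = 431.6 N·m clockwise.
Bucket of sand: 12 × 9.81 = 117.7 N down at 0.39 m → arm 0.39 m, τ = 117.7 × 0.39 = 45.9 N·m clockwise.
Speaker: 3.5 × 9.81 = 34.34 N down at 1.1 m → arm 1.1 m, τ = 34.34 × 1.1 = 37.77 N·m clockwise.
Total clockwise load moment = 727.2 N·m.
The cable tension T acts at 2.4 m; only its component perpendicular to the bar, T sinθ, produces torque. sin 44° = 0.6947.
For rotational equilibrium, T × 2.4 × 0.6947 = 727.2, so T = 727.2 / 1.667 = 436 N.

T ≈ 436 N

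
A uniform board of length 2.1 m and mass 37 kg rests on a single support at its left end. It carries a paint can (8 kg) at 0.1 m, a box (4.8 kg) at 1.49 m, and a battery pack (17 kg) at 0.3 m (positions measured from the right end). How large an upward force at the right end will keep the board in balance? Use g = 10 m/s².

F ≈ 421 N

Choose the left end as the axis so the unknown pivot reaction has zero arm there.
Beam weight: 37 × 10 = 370 N down at 1.05 m → arm 1.05 m, τ = 370 × 1.05 = 388.5 N·m clockwise.
Paint can: 8 × 10 = 80 N down at 0.1 m → arm 2 m, τ = 80 × 2 = 160 N·m clockwise.
Box: 4.8 × 10 = 48 N down at 1.49 m → arm 0.61 m, τ = 48 × 0.61 = 29.28 N·m clockwise.
Battery pack: 17 × 10 = 170 N down at 0.3 m → arm 1.8 m, τ = 170 × 1.8 = 306 N·m clockwise.
Net moment of the loads = 883.8 N·m clockwise.
The upward force F acts at the right end, arm 2.1 m, giving F × 2.1 counterclockwise.
For rotational equilibrium, F × 2.1 = 883.8, so F = 883.8 / 2.1 = 421 N.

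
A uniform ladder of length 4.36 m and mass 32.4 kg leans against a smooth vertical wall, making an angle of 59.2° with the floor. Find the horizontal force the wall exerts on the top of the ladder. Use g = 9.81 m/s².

Take moments about the foot of the ladder.
Ladder weight 32.4×9.81 = 317.8 N acts at 2.18 m along the ladder; its horizontal arm is 2.18·cos59.2° = 1.116 m → τ = 354.7 N·m clockwise.
Wall normal N acts horizontally at the top; its moment arm is the height L sinθ = 4.36·sin59.2° = 3.745 m, counterclockwise.
Balancing moments: N × 3.745 = 354.7, giving N = 94.7 N.

N_wall ≈ 94.7 N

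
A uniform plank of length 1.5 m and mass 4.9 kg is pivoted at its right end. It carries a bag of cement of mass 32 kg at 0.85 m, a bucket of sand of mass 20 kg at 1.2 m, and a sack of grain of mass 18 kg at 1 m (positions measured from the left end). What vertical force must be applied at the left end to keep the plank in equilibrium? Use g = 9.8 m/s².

Sum moments about the right end (the unknown pivot reaction has zero arm there).
Beam weight: 4.9 × 9.8 = 48.02 N down at 0.75 m → arm 0.75 m, τ = 48.02 × 0.75 = 36.02 N·m counterclockwise.
Bag of cement: 32 × 9.8 = 313.6 N down at 0.85 m → arm 0.65 m, τ = 313.6 × 0.65 = 203.8 N·m counterclockwise.
Bucket of sand: 20 × 9.8 = 196 N down at 1.2 m → arm 0.3 m, τ = 196 × 0.3 = 58.8 N·m counterclockwise.
Sack of grain: 18 × 9.8 = 176.4 N down at 1 m → arm 0.5 m, τ = 176.4 × 0.5 = 88.2 N·m counterclockwise.
Net moment of the loads = 386.8 N·m counterclockwise.
The upward force F acts at the left end, arm 1.5 m, giving F × 1.5 clockwise.
Balancing moments: F × 1.5 = 386.8, giving F = 386.8 / 1.5 = 258 N.

F ≈ 258 N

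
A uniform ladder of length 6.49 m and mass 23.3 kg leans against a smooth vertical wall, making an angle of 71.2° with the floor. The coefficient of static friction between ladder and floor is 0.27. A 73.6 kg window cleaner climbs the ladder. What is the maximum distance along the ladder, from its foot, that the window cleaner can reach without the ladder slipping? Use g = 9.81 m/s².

d ≈ 5.75 m

Sum moments about the foot of the ladder (the floor normal and friction both act there and drop out).
Ladder weight 23.3×9.81 = 228.6 N acts at 3.245 m along the ladder; its horizontal arm is 3.245·cos71.2° = 1.046 m → τ = 239.1 N·m clockwise.
Window cleaner weight 73.6×9.81 = 722 N at distance d → arm d·cos71.2° → τ = 722·d·0.3223 clockwise.
Wall normal N at the top has arm L sinθ = 6.144 m counterclockwise, so Στ = 0 gives N·6.144 = 239.1 + 232.7·d.
ΣFy = 0 ⇒ N_floor = 950.6 N, so the maximum friction is μ_s·N_floor = 0.27×950.6 = 256.7 N. ΣFx = 0 ⇒ N_wall = f, so at the slipping point N = 256.7 N.
Substituting: 256.7×6.144 = 239.1 + 232.7·d ⇒ d = (1577 − 239.1) / 232.7 = 5.75 m.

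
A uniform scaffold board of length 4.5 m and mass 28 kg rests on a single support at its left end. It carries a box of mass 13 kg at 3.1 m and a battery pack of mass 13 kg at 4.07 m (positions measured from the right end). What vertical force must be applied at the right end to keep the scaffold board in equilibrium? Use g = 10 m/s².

Taking torques about the left end:
Beam weight: 28 × 10 = 280 N down at 2.25 m → arm 2.25 m, τ = 280 × 2.25 = 630 N·m clockwise.
Box: 13 × 10 = 130 N down at 3.1 m → arm 1.4 m, τ = 130 × 1.4 = 182 N·m clockwise.
Battery pack: 13 × 10 = 130 N down at 4.07 m → arm 0.43 m, τ = 130 × 0.43 = 55.9 N·m clockwise.
Net moment of the loads = 867.9 N·m clockwise.
The upward force F acts at the right end, arm 4.5 m, giving F × 4.5 counterclockwise.
Balancing moments: F × 4.5 = 867.9, giving F = 867.9 / 4.5 = 193 N.

F ≈ 193 N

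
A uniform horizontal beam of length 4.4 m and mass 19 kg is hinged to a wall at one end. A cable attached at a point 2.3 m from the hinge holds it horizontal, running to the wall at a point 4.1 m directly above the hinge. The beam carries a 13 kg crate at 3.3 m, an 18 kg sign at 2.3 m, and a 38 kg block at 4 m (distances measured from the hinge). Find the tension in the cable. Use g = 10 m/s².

Sum moments about the hinge (the unknown hinge reaction has zero arm there).
Beam weight: 19 × 10 = 190 N down at 2.2 m → arm 2.2 m, τ = 190 × 2.2 = 418 N·m clockwise.
Crate: 13 × 10 = 130 N down at 3.3 m → arm 3.3 m, τ = 130 × 3.3 = 429 N·m clockwise.
Sign: 18 × 10 = 180 N down at 2.3 m → arm 2.3 m, τ = 180 × 2.3 = 414 N·m clockwise.
Block: 38 × 10 = 380 N down at 4 m → arm 4 m, τ = 380 × 4 = 1520 N·m clockwise.
Total clockwise load moment = 2781 N·m.
The cable tension T acts at 2.3 m; only its component perpendicular to the beam, T sinθ, produces torque. sinθ = h/√(h²+d²) = 4.1/√(4.1²+2.3²) = 0.8721.
Στ = 0 ⇒ T × 2.3 × 0.8721 = 2781 ⇒ T = 2781 / 2.006 = 1390 N.

T ≈ 1390 N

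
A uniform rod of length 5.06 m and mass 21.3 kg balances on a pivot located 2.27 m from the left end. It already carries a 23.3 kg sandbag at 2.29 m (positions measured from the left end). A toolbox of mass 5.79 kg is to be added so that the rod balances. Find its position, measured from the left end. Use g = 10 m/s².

x ≈ 1.23 m from the left end

About the pivot (at 2.27 m from the left end):
Beam weight: 21.3 × 10 = 213 N down at 2.53 m → arm 0.26 m, τ = 213 × 0.26 = 55.38 N·m clockwise.
Sandbag: 23.3 × 10 = 233 N down at 2.29 m → arm 0.02 m, τ = 233 × 0.02 = 4.66 N·m clockwise.
Net moment of existing loads = 60.04 N·m clockwise.
The toolbox weighs 5.79 × 10 = 57.9 N and must supply an equal counterclockwise moment, so its lever arm about the pivot is 60.04 / 57.9 = 1.04 m.
That puts it at 2.27 − 1.04 = 1.23 m from the left end.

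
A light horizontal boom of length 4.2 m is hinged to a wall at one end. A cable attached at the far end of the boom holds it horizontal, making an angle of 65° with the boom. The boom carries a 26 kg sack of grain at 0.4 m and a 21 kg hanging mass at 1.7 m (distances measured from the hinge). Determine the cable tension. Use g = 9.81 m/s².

T ≈ 119 N

Take moments about the hinge.
Sack of grain: 26 × 9.81 = 255.1 N down at 0.4 m → arm 0.4 m, τ = 255.1 × 0.4 = 102 N·m clockwise.
Hanging mass: 21 × 9.81 = 206 N down at 1.7 m → arm 1.7 m, τ = 206 × 1.7 = 350.2 N·m clockwise.
Total clockwise load moment = 452.2 N·m.
The cable tension T acts at 4.2 m; only its component perpendicular to the boom, T sinθ, produces torque. sin 65° = 0.9063.
Balancing moments: T × 4.2 × 0.9063 = 452.2, giving T = 452.2 / 3.806 = 119 N.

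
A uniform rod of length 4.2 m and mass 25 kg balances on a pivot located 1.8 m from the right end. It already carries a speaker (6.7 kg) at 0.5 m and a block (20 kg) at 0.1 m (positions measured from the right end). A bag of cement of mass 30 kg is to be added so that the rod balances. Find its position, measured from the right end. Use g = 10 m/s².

x ≈ 2.97 m from the right end

Sum moments about the pivot (at 1.8 m from the right end) (the support reaction has zero arm there).
Beam weight: 25 × 10 = 250 N down at 2.1 m → arm 0.3 m, τ = 250 × 0.3 = 75 N·m counterclockwise.
Speaker: 6.7 × 10 = 67 N down at 0.5 m → arm 1.3 m, τ = 67 × 1.3 = 87.1 N·m clockwise.
Block: 20 × 10 = 200 N down at 0.1 m → arm 1.7 m, τ = 200 × 1.7 = 340 N·m clockwise.
Net moment of existing loads = 352.1 N·m clockwise.
The bag of cement weighs 30 × 10 = 300 N and must supply an equal counterclockwise moment, so its lever arm about the pivot is 352.1 / 300 = 1.17 m.
That puts it at 1.8 + 1.17 = 2.97 m from the right end.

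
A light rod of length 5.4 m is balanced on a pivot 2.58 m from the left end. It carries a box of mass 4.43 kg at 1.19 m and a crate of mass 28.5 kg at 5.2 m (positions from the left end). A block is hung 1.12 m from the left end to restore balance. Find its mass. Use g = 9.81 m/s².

m ≈ 46.9 kg

Taking torques about the pivot (at 2.58 m from the left end):
Box: 4.43 × 9.81 = 43.46 N down at 1.19 m → arm 1.39 m, τ = 43.46 × 1.39 = 60.41 N·m counterclockwise.
Crate: 28.5 × 9.81 = 279.6 N down at 5.2 m → arm 2.62 m, τ = 279.6 × 2.62 = 732.6 N·m clockwise.
Net moment of known loads = 672.2 N·m clockwise.
An unknown mass m at 1.12 m has arm 1.46 m; its moment is m·g·1.46 counterclockwise.
Setting net torque to zero: m × 9.81 × 1.46 = 672.2 → m = 672.2 / (9.81 × 1.46) = 46.9 kg.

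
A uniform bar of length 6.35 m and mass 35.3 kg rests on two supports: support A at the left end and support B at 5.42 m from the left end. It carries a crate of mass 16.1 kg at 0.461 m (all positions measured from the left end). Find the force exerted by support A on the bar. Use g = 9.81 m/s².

R_A ≈ 288 N

Sum moments about support B (its reaction then has zero moment arm).
Beam weight: 35.3 × 9.81 = 346.3 N down at 3.175 m → arm 2.245 m, τ = 346.3 × 2.245 = 777.4 N·m counterclockwise.
Crate: 16.1 × 9.81 = 157.9 N down at 0.461 m → arm 4.959 m, τ = 157.9 × 4.959 = 783 N·m counterclockwise.
Net load moment about support B = 1560 N·m counterclockwise.
Reaction R at support A is upward at 0 m, arm 5.42 m → moment R × 5.42 clockwise.
Setting net torque to zero: R × 5.42 = 1560 → R = 288 N.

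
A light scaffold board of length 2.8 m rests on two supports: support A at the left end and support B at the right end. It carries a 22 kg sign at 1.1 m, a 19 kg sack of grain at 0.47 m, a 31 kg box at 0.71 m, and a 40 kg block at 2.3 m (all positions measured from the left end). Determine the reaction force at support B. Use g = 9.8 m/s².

R_B ≈ 515 N

Take moments about support A.
Sign: 22 × 9.8 = 215.6 N down at 1.1 m → arm 1.1 m, τ = 215.6 × 1.1 = 237.2 N·m clockwise.
Sack of grain: 19 × 9.8 = 186.2 N down at 0.47 m → arm 0.47 m, τ = 186.2 × 0.47 = 87.51 N·m clockwise.
Box: 31 × 9.8 = 303.8 N down at 0.71 m → arm 0.71 m, τ = 303.8 × 0.71 = 215.7 N·m clockwise.
Block: 40 × 9.8 = 392 N down at 2.3 m → arm 2.3 m, τ = 392 × 2.3 = 901.6 N·m clockwise.
Net load moment about support A = 1442 N·m clockwise.
Reaction R at support B is upward at 2.8 m, arm 2.8 m → moment R × 2.8 counterclockwise.
Στ = 0 ⇒ R × 2.8 = 1442 ⇒ R = 515 N.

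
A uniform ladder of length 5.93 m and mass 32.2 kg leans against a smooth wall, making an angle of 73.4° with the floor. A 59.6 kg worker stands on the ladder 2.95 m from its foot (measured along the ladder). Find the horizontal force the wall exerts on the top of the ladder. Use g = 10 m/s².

About the foot of the ladder:
Ladder weight 32.2×10 = 322 N acts at 2.965 m along the ladder; its horizontal arm is 2.965·cos73.4° = 0.8471 m → τ = 272.8 N·m clockwise.
Worker: 59.6×10 = 596 N at 2.95 m → arm 0.8428 m → τ = 502.3 N·m clockwise.
Wall normal N acts horizontally at the top; its moment arm is the height L sinθ = 5.93·sin73.4° = 5.683 m, counterclockwise.
Στ = 0 ⇒ N × 5.683 = 775.1 ⇒ N = 136 N.

N_wall ≈ 136 N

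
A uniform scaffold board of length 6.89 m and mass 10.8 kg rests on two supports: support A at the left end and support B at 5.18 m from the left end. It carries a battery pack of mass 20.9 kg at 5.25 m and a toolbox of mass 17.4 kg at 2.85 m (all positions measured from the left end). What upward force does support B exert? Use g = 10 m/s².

Choose support A as the axis so its reaction then has zero moment arm.
Beam weight: 10.8 × 10 = 108 N down at 3.445 m → arm 3.445 m, τ = 108 × 3.445 = 372.1 N·m clockwise.
Battery pack: 20.9 × 10 = 209 N down at 5.25 m → arm 5.25 m, τ = 209 × 5.25 = 1097 N·m clockwise.
Toolbox: 17.4 × 10 = 174 N down at 2.85 m → arm 2.85 m, τ = 174 × 2.85 = 495.9 N·m clockwise.
Net load moment about support A = 1965 N·m clockwise.
Reaction R at support B is upward at 5.18 m, arm 5.18 m → moment R × 5.18 counterclockwise.
Στ = 0 ⇒ R × 5.18 = 1965 ⇒ R = 379 N.

R_B ≈ 379 N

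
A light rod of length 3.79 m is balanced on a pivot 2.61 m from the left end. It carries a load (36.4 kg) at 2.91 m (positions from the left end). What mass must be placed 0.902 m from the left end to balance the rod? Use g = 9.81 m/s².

About the pivot (at 2.61 m from the left end):
Load: 36.4 × 9.81 = 357.1 N down at 2.91 m → arm 0.3 m, τ = 357.1 × 0.3 = 107.1 N·m clockwise.
Net moment of known loads = 107.1 N·m clockwise.
An unknown mass m at 0.902 m has arm 1.708 m; its moment is m·g·1.708 counterclockwise.
Balancing moments: m × 9.81 × 1.708 = 107.1, giving m = 107.1 / (9.81 × 1.708) = 6.39 kg.

m ≈ 6.39 kg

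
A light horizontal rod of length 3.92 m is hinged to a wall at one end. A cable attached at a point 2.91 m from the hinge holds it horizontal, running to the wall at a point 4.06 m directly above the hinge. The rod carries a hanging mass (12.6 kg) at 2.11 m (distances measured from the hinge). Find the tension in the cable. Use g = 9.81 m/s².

T ≈ 110 N

About the hinge:
Hanging mass: 12.6 × 9.81 = 123.6 N down at 2.11 m → arm 2.11 m, τ = 123.6 × 2.11 = 260.8 N·m clockwise.
Total clockwise load moment = 260.8 N·m.
The cable tension T acts at 2.91 m; only its component perpendicular to the rod, T sinθ, produces torque. sinθ = h/√(h²+d²) = 4.06/√(4.06²+2.91²) = 0.8128.
For rotational equilibrium, T × 2.91 × 0.8128 = 260.8, so T = 260.8 / 2.365 = 110 N.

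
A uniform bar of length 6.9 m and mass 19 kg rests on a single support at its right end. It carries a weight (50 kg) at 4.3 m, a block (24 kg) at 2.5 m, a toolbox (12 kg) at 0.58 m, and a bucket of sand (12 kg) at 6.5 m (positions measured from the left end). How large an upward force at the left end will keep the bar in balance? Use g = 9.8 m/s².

F ≈ 542 N

About the right end:
Beam weight: 19 × 9.8 = 186.2 N down at 3.45 m → arm 3.45 m, τ = 186.2 × 3.45 = 642.4 N·m counterclockwise.
Weight: 50 × 9.8 = 490 N down at 4.3 m → arm 2.6 m, τ = 490 × 2.6 = 1274 N·m counterclockwise.
Block: 24 × 9.8 = 235.2 N down at 2.5 m → arm 4.4 m, τ = 235.2 × 4.4 = 1035 N·m counterclockwise.
Toolbox: 12 × 9.8 = 117.6 N down at 0.58 m → arm 6.32 m, τ = 117.6 × 6.32 = 743.2 N·m counterclockwise.
Bucket of sand: 12 × 9.8 = 117.6 N down at 6.5 m → arm 0.4 m, τ = 117.6 × 0.4 = 47.04 N·m counterclockwise.
Net moment of the loads = 3742 N·m counterclockwise.
The upward force F acts at the left end, arm 6.9 m, giving F × 6.9 clockwise.
Στ = 0 ⇒ F × 6.9 = 3742 ⇒ F = 3742 / 6.9 = 542 N.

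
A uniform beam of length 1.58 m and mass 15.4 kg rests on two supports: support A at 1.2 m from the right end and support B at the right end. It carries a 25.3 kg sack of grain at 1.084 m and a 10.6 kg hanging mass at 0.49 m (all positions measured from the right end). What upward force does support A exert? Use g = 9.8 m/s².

R_A ≈ 366 N

About support B:
Beam weight: 15.4 × 9.8 = 150.9 N down at 0.79 m → arm 0.79 m, τ = 150.9 × 0.79 = 119.2 N·m counterclockwise.
Sack of grain: 25.3 × 9.8 = 247.9 N down at 1.084 m → arm 1.084 m, τ = 247.9 × 1.084 = 268.7 N·m counterclockwise.
Hanging mass: 10.6 × 9.8 = 103.9 N down at 0.49 m → arm 0.49 m, τ = 103.9 × 0.49 = 50.91 N·m counterclockwise.
Net load moment about support B = 438.8 N·m counterclockwise.
Reaction R at support A is upward at 1.2 m, arm 1.2 m → moment R × 1.2 clockwise.
Balancing moments: R × 1.2 = 438.8, giving R = 366 N.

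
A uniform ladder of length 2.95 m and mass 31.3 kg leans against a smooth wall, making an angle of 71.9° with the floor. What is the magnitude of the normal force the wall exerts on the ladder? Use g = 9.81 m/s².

About the foot of the ladder:
Ladder weight 31.3×9.81 = 307.1 N acts at 1.475 m along the ladder; its horizontal arm is 1.475·cos71.9° = 0.4582 m → τ = 140.7 N·m clockwise.
Wall normal N acts horizontally at the top; its moment arm is the height L sinθ = 2.95·sin71.9° = 2.804 m, counterclockwise.
For rotational equilibrium, N × 2.804 = 140.7, so N = 50.2 N.

N_wall ≈ 50.2 N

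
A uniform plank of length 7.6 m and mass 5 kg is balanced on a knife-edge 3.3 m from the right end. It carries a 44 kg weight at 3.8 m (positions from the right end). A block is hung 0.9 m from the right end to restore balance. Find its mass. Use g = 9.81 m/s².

m ≈ 10.2 kg

About the knife-edge (at 3.3 m from the right end):
Beam weight: 5 × 9.81 = 49.05 N down at 3.8 m → arm 0.5 m, τ = 49.05 × 0.5 = 24.52 N·m counterclockwise.
Weight: 44 × 9.81 = 431.6 N down at 3.8 m → arm 0.5 m, τ = 431.6 × 0.5 = 215.8 N·m counterclockwise.
Net moment of known loads = 240.3 N·m counterclockwise.
An unknown mass m at 0.9 m has arm 2.4 m; its moment is m·g·2.4 clockwise.
Στ = 0 ⇒ m × 9.81 × 2.4 = 240.3 ⇒ m = 240.3 / (9.81 × 2.4) = 10.2 kg.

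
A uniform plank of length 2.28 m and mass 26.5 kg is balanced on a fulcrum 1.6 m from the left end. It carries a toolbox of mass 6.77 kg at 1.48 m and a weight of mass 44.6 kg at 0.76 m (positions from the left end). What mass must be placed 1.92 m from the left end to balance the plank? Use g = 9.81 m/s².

m ≈ 158 kg

Choose the fulcrum (at 1.6 m from the left end) as the axis so the support reaction has zero arm there.
Beam weight: 26.5 × 9.81 = 260 N down at 1.14 m → arm 0.46 m, τ = 260 × 0.46 = 119.6 N·m counterclockwise.
Toolbox: 6.77 × 9.81 = 66.41 N down at 1.48 m → arm 0.12 m, τ = 66.41 × 0.12 = 7.969 N·m counterclockwise.
Weight: 44.6 × 9.81 = 437.5 N down at 0.76 m → arm 0.84 m, τ = 437.5 × 0.84 = 367.5 N·m counterclockwise.
Net moment of known loads = 495.1 N·m counterclockwise.
An unknown mass m at 1.92 m has arm 0.32 m; its moment is m·g·0.32 clockwise.
Setting net torque to zero: m × 9.81 × 0.32 = 495.1 → m = 495.1 / (9.81 × 0.32) = 158 kg.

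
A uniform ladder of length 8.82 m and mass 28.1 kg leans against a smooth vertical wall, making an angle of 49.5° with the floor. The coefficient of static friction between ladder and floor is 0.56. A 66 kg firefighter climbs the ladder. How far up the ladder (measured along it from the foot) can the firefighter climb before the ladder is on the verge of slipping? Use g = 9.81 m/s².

Take moments about the foot of the ladder.
Ladder weight 28.1×9.81 = 275.7 N acts at 4.41 m along the ladder; its horizontal arm is 4.41·cos49.5° = 2.864 m → τ = 789.6 N·m clockwise.
Firefighter weight 66×9.81 = 647.5 N at distance d → arm d·cos49.5° → τ = 647.5·d·0.6494 clockwise.
Wall normal N at the top has arm L sinθ = 6.707 m counterclockwise, so Στ = 0 gives N·6.707 = 789.6 + 420.5·d.
ΣFy = 0 ⇒ N_floor = 923.2 N, so the maximum friction is μ_s·N_floor = 0.56×923.2 = 517 N. ΣFx = 0 ⇒ N_wall = f, so at the slipping point N = 517 N.
Substituting: 517×6.707 = 789.6 + 420.5·d ⇒ d = (3468 − 789.6) / 420.5 = 6.37 m.

d ≈ 6.37 m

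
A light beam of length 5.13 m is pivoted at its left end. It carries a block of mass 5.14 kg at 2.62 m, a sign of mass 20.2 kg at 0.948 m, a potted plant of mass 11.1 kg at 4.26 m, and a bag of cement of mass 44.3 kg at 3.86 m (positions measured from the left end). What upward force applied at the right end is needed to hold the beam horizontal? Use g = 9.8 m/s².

F ≈ 479 N

Take moments about the left end.
Block: 5.14 × 9.8 = 50.37 N down at 2.62 m → arm 2.62 m, τ = 50.37 × 2.62 = 132 N·m clockwise.
Sign: 20.2 × 9.8 = 198 N down at 0.948 m → arm 0.948 m, τ = 198 × 0.948 = 187.7 N·m clockwise.
Potted plant: 11.1 × 9.8 = 108.8 N down at 4.26 m → arm 4.26 m, τ = 108.8 × 4.26 = 463.5 N·m clockwise.
Bag of cement: 44.3 × 9.8 = 434.1 N down at 3.86 m → arm 3.86 m, τ = 434.1 × 3.86 = 1676 N·m clockwise.
Net moment of the loads = 2459 N·m clockwise.
The upward force F acts at the right end, arm 5.13 m, giving F × 5.13 counterclockwise.
Setting net torque to zero: F × 5.13 = 2459 → F = 2459 / 5.13 = 479 N.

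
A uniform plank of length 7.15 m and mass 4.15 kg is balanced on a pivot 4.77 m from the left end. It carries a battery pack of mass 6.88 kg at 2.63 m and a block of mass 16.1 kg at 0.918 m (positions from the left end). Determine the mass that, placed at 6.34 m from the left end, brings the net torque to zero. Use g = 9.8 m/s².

m ≈ 52 kg

Choose the pivot (at 4.77 m from the left end) as the axis so the support reaction has zero arm there.
Beam weight: 4.15 × 9.8 = 40.67 N down at 3.575 m → arm 1.195 m, τ = 40.67 × 1.195 = 48.6 N·m counterclockwise.
Battery pack: 6.88 × 9.8 = 67.42 N down at 2.63 m → arm 2.14 m, τ = 67.42 × 2.14 = 144.3 N·m counterclockwise.
Block: 16.1 × 9.8 = 157.8 N down at 0.918 m → arm 3.852 m, τ = 157.8 × 3.852 = 607.8 N·m counterclockwise.
Net moment of known loads = 800.7 N·m counterclockwise.
An unknown mass m at 6.34 m has arm 1.57 m; its moment is m·g·1.57 clockwise.
For rotational equilibrium, m × 9.8 × 1.57 = 800.7, so m = 800.7 / (9.8 × 1.57) = 52 kg.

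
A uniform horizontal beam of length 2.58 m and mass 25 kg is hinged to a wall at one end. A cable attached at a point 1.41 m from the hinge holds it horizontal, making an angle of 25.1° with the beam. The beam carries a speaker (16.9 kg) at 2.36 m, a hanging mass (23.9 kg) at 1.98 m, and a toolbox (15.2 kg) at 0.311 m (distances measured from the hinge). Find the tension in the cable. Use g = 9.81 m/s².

T ≈ 2040 N

Taking torques about the hinge:
Beam weight: 25 × 9.81 = 245.2 N down at 1.29 m → arm 1.29 m, τ = 245.2 × 1.29 = 316.3 N·m clockwise.
Speaker: 16.9 × 9.81 = 165.8 N down at 2.36 m → arm 2.36 m, τ = 165.8 × 2.36 = 391.3 N·m clockwise.
Hanging mass: 23.9 × 9.81 = 234.5 N down at 1.98 m → arm 1.98 m, τ = 234.5 × 1.98 = 464.3 N·m clockwise.
Toolbox: 15.2 × 9.81 = 149.1 N down at 0.311 m → arm 0.311 m, τ = 149.1 × 0.311 = 46.37 N·m clockwise.
Total clockwise load moment = 1218 N·m.
The cable tension T acts at 1.41 m; only its component perpendicular to the beam, T sinθ, produces torque. sin 25.1° = 0.4242.
For rotational equilibrium, T × 1.41 × 0.4242 = 1218, so T = 1218 / 0.5981 = 2040 N.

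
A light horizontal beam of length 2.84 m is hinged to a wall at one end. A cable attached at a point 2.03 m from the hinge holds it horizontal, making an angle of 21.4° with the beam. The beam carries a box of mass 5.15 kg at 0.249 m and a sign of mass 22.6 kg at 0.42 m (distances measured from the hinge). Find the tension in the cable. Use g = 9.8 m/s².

T ≈ 143 N

Take moments about the hinge.
Box: 5.15 × 9.8 = 50.47 N down at 0.249 m → arm 0.249 m, τ = 50.47 × 0.249 = 12.57 N·m clockwise.
Sign: 22.6 × 9.8 = 221.5 N down at 0.42 m → arm 0.42 m, τ = 221.5 × 0.42 = 93.03 N·m clockwise.
Total clockwise load moment = 105.6 N·m.
The cable tension T acts at 2.03 m; only its component perpendicular to the beam, T sinθ, produces torque. sin 21.4° = 0.3649.
Στ = 0 ⇒ T × 2.03 × 0.3649 = 105.6 ⇒ T = 105.6 / 0.7407 = 143 N.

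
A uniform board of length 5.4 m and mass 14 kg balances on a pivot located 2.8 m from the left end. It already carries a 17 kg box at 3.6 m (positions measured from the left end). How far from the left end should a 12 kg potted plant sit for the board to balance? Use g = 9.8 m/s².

x ≈ 1.78 m from the left end

Take moments about the pivot (at 2.8 m from the left end).
Beam weight: 14 × 9.8 = 137.2 N down at 2.7 m → arm 0.1 m, τ = 137.2 × 0.1 = 13.72 N·m counterclockwise.
Box: 17 × 9.8 = 166.6 N down at 3.6 m → arm 0.8 m, τ = 166.6 × 0.8 = 133.3 N·m clockwise.
Net moment of existing loads = 119.6 N·m clockwise.
The potted plant weighs 12 × 9.8 = 117.6 N and must supply an equal counterclockwise moment, so its lever arm about the pivot is 119.6 / 117.6 = 1.02 m.
That puts it at 2.8 − 1.02 = 1.78 m from the left end.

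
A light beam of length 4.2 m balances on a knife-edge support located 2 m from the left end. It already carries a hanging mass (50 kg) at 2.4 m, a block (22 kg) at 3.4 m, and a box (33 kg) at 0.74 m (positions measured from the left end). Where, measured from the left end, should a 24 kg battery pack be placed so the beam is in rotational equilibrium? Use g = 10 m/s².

x ≈ 1.62 m from the left end

Sum moments about the knife-edge support (at 2 m from the left end) (the support reaction has zero arm there).
Hanging mass: 50 × 10 = 500 N down at 2.4 m → arm 0.4 m, τ = 500 × 0.4 = 200 N·m clockwise.
Block: 22 × 10 = 220 N down at 3.4 m → arm 1.4 m, τ = 220 × 1.4 = 308 N·m clockwise.
Box: 33 × 10 = 330 N down at 0.74 m → arm 1.26 m, τ = 330 × 1.26 = 415.8 N·m counterclockwise.
Net moment of existing loads = 92.2 N·m clockwise.
The battery pack weighs 24 × 10 = 240 N and must supply an equal counterclockwise moment, so its lever arm about the knife-edge support is 92.2 / 240 = 0.384 m.
That puts it at 2 − 0.384 = 1.62 m from the left end.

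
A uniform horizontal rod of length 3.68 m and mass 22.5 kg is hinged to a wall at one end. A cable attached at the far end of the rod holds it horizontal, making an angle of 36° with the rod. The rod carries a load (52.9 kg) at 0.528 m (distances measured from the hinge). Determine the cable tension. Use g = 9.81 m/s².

About the hinge:
Beam weight: 22.5 × 9.81 = 220.7 N down at 1.84 m → arm 1.84 m, τ = 220.7 × 1.84 = 406.1 N·m clockwise.
Load: 52.9 × 9.81 = 518.9 N down at 0.528 m → arm 0.528 m, τ = 518.9 × 0.528 = 274 N·m clockwise.
Total clockwise load moment = 680.1 N·m.
The cable tension T acts at 3.68 m; only its component perpendicular to the rod, T sinθ, produces torque. sin 36° = 0.5878.
Setting net torque to zero: T × 3.68 × 0.5878 = 680.1 → T = 680.1 / 2.163 = 314 N.

T ≈ 314 N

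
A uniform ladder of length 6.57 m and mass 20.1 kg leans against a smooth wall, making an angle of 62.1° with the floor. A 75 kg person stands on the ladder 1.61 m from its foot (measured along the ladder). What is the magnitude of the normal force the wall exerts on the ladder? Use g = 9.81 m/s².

N_wall ≈ 148 N

Choose the foot of the ladder as the axis so the floor normal and friction both act there and drop out.
Ladder weight 20.1×9.81 = 197.2 N acts at 3.285 m along the ladder; its horizontal arm is 3.285·cos62.1° = 1.537 m → τ = 303.1 N·m clockwise.
Person: 75×9.81 = 735.8 N at 1.61 m → arm 0.7534 m → τ = 554.4 N·m clockwise.
Wall normal N acts horizontally at the top; its moment arm is the height L sinθ = 6.57·sin62.1° = 5.806 m, counterclockwise.
For rotational equilibrium, N × 5.806 = 857.5, so N = 148 N.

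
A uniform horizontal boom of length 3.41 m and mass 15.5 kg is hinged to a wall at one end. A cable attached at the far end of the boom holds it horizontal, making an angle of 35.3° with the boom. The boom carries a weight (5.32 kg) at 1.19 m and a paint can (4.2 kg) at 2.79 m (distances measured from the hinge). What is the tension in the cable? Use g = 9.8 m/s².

Taking torques about the hinge:
Beam weight: 15.5 × 9.8 = 151.9 N down at 1.705 m → arm 1.705 m, τ = 151.9 × 1.705 = 259 N·m clockwise.
Weight: 5.32 × 9.8 = 52.14 N down at 1.19 m → arm 1.19 m, τ = 52.14 × 1.19 = 62.05 N·m clockwise.
Paint can: 4.2 × 9.8 = 41.16 N down at 2.79 m → arm 2.79 m, τ = 41.16 × 2.79 = 114.8 N·m clockwise.
Total clockwise load moment = 435.9 N·m.
The cable tension T acts at 3.41 m; only its component perpendicular to the boom, T sinθ, produces torque. sin 35.3° = 0.5779.
For rotational equilibrium, T × 3.41 × 0.5779 = 435.9, so T = 435.9 / 1.971 = 221 N.

T ≈ 221 N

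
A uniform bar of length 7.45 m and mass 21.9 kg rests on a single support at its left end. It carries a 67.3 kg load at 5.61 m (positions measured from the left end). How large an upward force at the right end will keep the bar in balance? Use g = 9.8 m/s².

About the left end:
Beam weight: 21.9 × 9.8 = 214.6 N down at 3.725 m → arm 3.725 m, τ = 214.6 × 3.725 = 799.4 N·m clockwise.
Load: 67.3 × 9.8 = 659.5 N down at 5.61 m → arm 5.61 m, τ = 659.5 × 5.61 = 3700 N·m clockwise.
Net moment of the loads = 4499 N·m clockwise.
The upward force F acts at the right end, arm 7.45 m, giving F × 7.45 counterclockwise.
For rotational equilibrium, F × 7.45 = 4499, so F = 4499 / 7.45 = 604 N.

F ≈ 604 N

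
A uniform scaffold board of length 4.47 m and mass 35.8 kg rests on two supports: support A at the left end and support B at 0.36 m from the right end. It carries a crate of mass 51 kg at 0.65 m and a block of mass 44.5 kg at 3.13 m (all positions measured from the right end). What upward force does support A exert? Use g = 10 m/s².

R_A ≈ 499 N

Take moments about support B.
Beam weight: 35.8 × 10 = 358 N down at 2.235 m → arm 1.875 m, τ = 358 × 1.875 = 671.2 N·m counterclockwise.
Crate: 51 × 10 = 510 N down at 0.65 m → arm 0.29 m, τ = 510 × 0.29 = 147.9 N·m counterclockwise.
Block: 44.5 × 10 = 445 N down at 3.13 m → arm 2.77 m, τ = 445 × 2.77 = 1233 N·m counterclockwise.
Net load moment about support B = 2052 N·m counterclockwise.
Reaction R at support A is upward at 4.47 m, arm 4.11 m → moment R × 4.11 clockwise.
Στ = 0 ⇒ R × 4.11 = 2052 ⇒ R = 499 N.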